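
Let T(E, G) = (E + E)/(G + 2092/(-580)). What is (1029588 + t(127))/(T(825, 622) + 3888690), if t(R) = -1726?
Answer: 15360883659/58114567580 ≈ 0.26432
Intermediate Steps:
T(E, G) = 2*E/(-523/145 + G) (T(E, G) = (2*E)/(G + 2092*(-1/580)) = (2*E)/(G - 523/145) = (2*E)/(-523/145 + G) = 2*E/(-523/145 + G))
(1029588 + t(127))/(T(825, 622) + 3888690) = (1029588 - 1726)/(290*825/(-523 + 145*622) + 3888690) = 1027862/(290*825/(-523 + 90190) + 3888690) = 1027862/(290*825/89667 + 3888690) = 1027862/(290*825*(1/89667) + 3888690) = 1027862/(79750/29889 + 3888690) = 1027862/(116229135160/29889) = 1027862*(29889/116229135160) = 15360883659/58114567580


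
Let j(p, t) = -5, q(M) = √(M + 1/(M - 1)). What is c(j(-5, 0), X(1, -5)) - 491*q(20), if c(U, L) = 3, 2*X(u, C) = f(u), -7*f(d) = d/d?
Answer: 3 - 491*√7239/19 ≈ -2195.7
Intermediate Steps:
q(M) = √(M + 1/(-1 + M))
f(d) = -⅐ (f(d) = -d/(7*d) = -⅐*1 = -⅐)
X(u, C) = -1/14 (X(u, C) = (½)*(-⅐) = -1/14)
c(j(-5, 0), X(1, -5)) - 491*q(20) = 3 - 491*√(1 + 20*(-1 + 20))/√(-1 + 20) = 3 - 491*√19*√(1 + 20*19)/19 = 3 - 491*√19*√(1 + 380)/19 = 3 - 491*√7239/19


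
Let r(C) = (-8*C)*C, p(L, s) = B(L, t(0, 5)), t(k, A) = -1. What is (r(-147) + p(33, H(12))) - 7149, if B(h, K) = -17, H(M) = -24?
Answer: -180038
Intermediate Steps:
p(L, s) = -17
r(C) = -8*C²
(r(-147) + p(33, H(12))) - 7149 = (-8*(-147)² - 17) - 7149 = (-8*21609 - 17) - 7149 = (-172872 - 17) - 7149 = -172889 - 7149 = -180038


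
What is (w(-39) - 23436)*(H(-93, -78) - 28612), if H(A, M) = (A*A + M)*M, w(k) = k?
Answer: 16365596250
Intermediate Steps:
H(A, M) = M*(M + A²) (H(A, M) = (A² + M)*M = (M + A²)*M = M*(M + A²))
(w(-39) - 23436)*(H(-93, -78) - 28612) = (-39 - 23436)*(-78*(-78 + (-93)²) - 28612) = -23475*(-78*(-78 + 8649) - 28612) = -23475*(-78*8571 - 28612) = -23475*(-668538 - 28612) = -23475*(-697150) = 16365596250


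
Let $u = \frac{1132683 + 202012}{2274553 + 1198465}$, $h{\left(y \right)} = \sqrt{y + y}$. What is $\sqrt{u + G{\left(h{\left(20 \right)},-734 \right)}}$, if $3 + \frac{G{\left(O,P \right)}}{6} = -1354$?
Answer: $\frac{i \sqrt{98202980078854498}}{3473018} \approx 90.231 i$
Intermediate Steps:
$h{\left(y \right)} = \sqrt{2} \sqrt{y}$ ($h{\left(y \right)} = \sqrt{2 y} = \sqrt{2} \sqrt{y}$)
$G{\left(O,P \right)} = -8142$ ($G{\left(O,P \right)} = -18 + 6 \left(-1354\right) = -18 - 8124 = -8142$)
$u = \frac{1334695}{3473018} \approx 0.3843$
$\sqrt{u + G{\left(h{\left(20 \right)},-734 \right)}} = \sqrt{\frac{1334695}{3473018} - 8142} = \sqrt{- \frac{28275977861}{3473018}} = \frac{i \sqrt{98202980078854498}}{3473018}$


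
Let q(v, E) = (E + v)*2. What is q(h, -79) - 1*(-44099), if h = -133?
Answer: 43675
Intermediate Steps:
q(v, E) = 2*E + 2*v
q(h, -79) - 1*(-44099) = (2*(-79) + 2*(-133)) - 1*(-44099) = (-158 - 266) + 44099 = -424 + 44099 = 43675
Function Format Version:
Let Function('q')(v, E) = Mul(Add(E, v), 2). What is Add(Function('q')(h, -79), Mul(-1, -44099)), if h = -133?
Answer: 43675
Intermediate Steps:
Function('q')(v, E) = Add(Mul(2, E), Mul(2, v))
Add(Function('q')(h, -79), Mul(-1, -44099)) = Add(Add(Mul(2, -79), Mul(2, -133)), Mul(-1, -44099)) = Add(Add(-158, -266), 44099) = Add(-424, 44099) = 43675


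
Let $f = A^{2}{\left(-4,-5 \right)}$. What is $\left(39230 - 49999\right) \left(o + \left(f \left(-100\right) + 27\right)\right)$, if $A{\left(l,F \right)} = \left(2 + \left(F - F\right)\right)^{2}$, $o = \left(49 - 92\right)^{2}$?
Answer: $-2972244$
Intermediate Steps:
$o = 1849$ ($o = \left(-43\right)^{2} = 1849$)
$A{\left(l,F \right)} = 4$ ($A{\left(l,F \right)} = \left(2 + 0\right)^{2} = 2^{2} = 4$)
$f = 16$ ($f = 4^{2} = 16$)
$\left(39230 - 49999\right) \left(o + \left(f \left(-100\right) + 27\right)\right) = \left(39230 - 49999\right) \left(1849 + \left(16 \left(-100\right) + 27\right)\right) = - 10769 \left(1849 + \left(-1600 + 27\right)\right) = - 10769 \left(1849 - 1573\right) = \left(-10769\right) 276 = -2972244$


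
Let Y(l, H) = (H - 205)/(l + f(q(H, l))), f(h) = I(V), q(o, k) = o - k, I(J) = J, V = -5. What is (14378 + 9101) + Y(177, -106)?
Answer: 4038077/172 ≈ 23477.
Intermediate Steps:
f(h) = -5
Y(l, H) = (-205 + H)/(-5 + l) (Y(l, H) = (H - 205)/(l - 5) = (-205 + H)/(-5 + l))
(14378 + 9101) + Y(177, -106) = (14378 + 9101) + (-205 - 106)/(-5 + 177) = 23479 - 311/172 = 4038077/172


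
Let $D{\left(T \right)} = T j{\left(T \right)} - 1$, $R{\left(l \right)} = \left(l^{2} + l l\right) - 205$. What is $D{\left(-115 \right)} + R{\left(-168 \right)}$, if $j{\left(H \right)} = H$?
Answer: $69467$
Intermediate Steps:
$R{\left(l \right)} = -205 + 2 l^{2}$ ($R{\left(l \right)} = \left(l^{2} + l^{2}\right) - 205 = 2 l^{2} - 205 = -205 + 2 l^{2}$)
$D{\left(T \right)} = -1 + T^{2}$ ($D{\left(T \right)} = T T - 1 = T^{2} - 1 = -1 + T^{2}$)
$D{\left(-115 \right)} + R{\left(-168 \right)} = \left(-1 + \left(-115\right)^{2}\right) - \left(205 - 2 \left(-168\right)^{2}\right) = \left(-1 + 13225\right) + \left(-205 + 2 \cdot 28224\right) = 13224 + \left(-205 + 56448\right) = 13224 + 56243 = 69467$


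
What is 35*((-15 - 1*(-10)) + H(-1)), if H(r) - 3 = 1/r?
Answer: -105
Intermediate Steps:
H(r) = 3 + 1/r
35*((-15 - 1*(-10)) + H(-1)) = 35*((-15 - 1*(-10)) + (3 + 1/(-1))) = 35*((-15 + 10) + (3 - 1)) = 35*(-5 + 2) = 35*(-3) = -105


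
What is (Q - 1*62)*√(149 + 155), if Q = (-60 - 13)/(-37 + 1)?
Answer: -2159*√19/9 ≈ -1045.7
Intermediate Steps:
Q = 73/36 (Q = -73/(-36) = -73*(-1/36) = 73/36 ≈ 2.0278)
(Q - 1*62)*√(149 + 155) = (73/36 - 1*62)*√(149 + 155) = (73/36 - 62)*√304 = -2159*√19/9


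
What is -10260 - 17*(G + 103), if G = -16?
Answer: -11739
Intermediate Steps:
-10260 - 17*(G + 103) = -10260 - 17*(-16 + 103) = -10260 - 17*87 = -10260 - 1479 = -11739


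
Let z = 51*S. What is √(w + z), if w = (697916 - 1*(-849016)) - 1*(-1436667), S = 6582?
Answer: 3*√368809 ≈ 1821.9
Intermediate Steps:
z = 335682 (z = 51*6582 = 335682)
w = 2983599 (w = (697916 + 849016) + 1436667 = 1546932 + 1436667 = 2983599)
√(w + z) = √(2983599 + 335682) = √3319281 = 3*√368809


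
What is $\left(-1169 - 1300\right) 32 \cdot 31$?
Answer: $-2449248$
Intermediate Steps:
$\left(-1169 - 1300\right) 32 \cdot 31 = \left(-2469\right) 992 = -2449248$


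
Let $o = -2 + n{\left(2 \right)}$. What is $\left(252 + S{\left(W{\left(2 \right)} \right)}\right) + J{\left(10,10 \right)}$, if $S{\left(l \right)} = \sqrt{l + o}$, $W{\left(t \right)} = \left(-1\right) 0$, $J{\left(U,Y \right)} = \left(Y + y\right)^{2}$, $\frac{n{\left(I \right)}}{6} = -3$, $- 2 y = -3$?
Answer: $\frac{1537}{4} + 2 i \sqrt{5} \approx 384.25 + 4.4721 i$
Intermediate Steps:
$y = \frac{3}{2}$ ($y = \left(- \frac{1}{2}\right) \left(-3\right) = \frac{3}{2} \approx 1.5$)
$n{\left(I \right)} = -18$ ($n{\left(I \right)} = 6 \left(-3\right) = -18$)
$J{\left(U,Y \right)} = \left(\frac{3}{2} + Y\right)^{2}$ ($J{\left(U,Y \right)} = \left(Y + \frac{3}{2}\right)^{2} = \left(\frac{3}{2} + Y\right)^{2}$)
$o = -20$ ($o = -2 - 18 = -20$)
$W{\left(t \right)} = 0$
$S{\left(l \right)} = \sqrt{-20 + l}$ ($S{\left(l \right)} = \sqrt{l - 20} = \sqrt{-20 + l}$)
$\left(252 + S{\left(W{\left(2 \right)} \right)}\right) + J{\left(10,10 \right)} = \left(252 + \sqrt{-20 + 0}\right) + \frac{\left(3 + 2 \cdot 10\right)^{2}}{4} = \left(252 + \sqrt{-20}\right) + \frac{\left(3 + 20\right)^{2}}{4} = \left(252 + 2 i \sqrt{5}\right) + \frac{23^{2}}{4} = \left(252 + 2 i \sqrt{5}\right) + \frac{1}{4} \cdot 529 = \left(252 + 2 i \sqrt{5}\right) + \frac{529}{4} = \frac{1537}{4} + 2 i \sqrt{5}$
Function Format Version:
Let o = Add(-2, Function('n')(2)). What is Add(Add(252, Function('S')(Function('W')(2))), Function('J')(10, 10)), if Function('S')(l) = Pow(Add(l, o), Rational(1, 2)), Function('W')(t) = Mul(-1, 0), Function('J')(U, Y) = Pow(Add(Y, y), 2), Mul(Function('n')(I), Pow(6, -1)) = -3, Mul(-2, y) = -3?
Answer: Add(Rational(1537, 4), Mul(2, I, Pow(5, Rational(1, 2)))) ≈ Add(384.25, Mul(4.4721, I))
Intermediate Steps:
y = Rational(3, 2) (y = Mul(Rational(-1, 2), -3) = Rational(3, 2) ≈ 1.5000)
Function('n')(I) = -18 (Function('n')(I) = Mul(6, -3) = -18)
Function('J')(U, Y) = Pow(Add(Rational(3, 2), Y), 2) (Function('J')(U, Y) = Pow(Add(Y, Rational(3, 2)), 2) = Pow(Add(Rational(3, 2), Y), 2))
o = -20 (o = Add(-2, -18) = -20)
Function('W')(t) = 0
Function('S')(l) = Pow(Add(-20, l), Rational(1, 2)) (Function('S')(l) = Pow(Add(l, -20), Rational(1, 2)) = Pow(Add(-20, l), Rational(1, 2)))
Add(Add(252, Function('S')(Function('W')(2))), Function('J')(10, 10)) = Add(Add(252, Pow(Add(-20, 0), Rational(1, 2))), Mul(Rational(1, 4), Pow(Add(3, Mul(2, 10)), 2))) = Add(Add(252, Pow(-20, Rational(1, 2))), Mul(Rational(1, 4), Pow(Add(3, 20), 2))) = Add(Add(252, Mul(2, I, Pow(5, Rational(1, 2)))), Mul(Rational(1, 4), Pow(23, 2))) = Add(Add(252, Mul(2, I, Pow(5, Rational(1, 2)))), Mul(Rational(1, 4), 529)) = Add(Add(252, Mul(2, I, Pow(5, Rational(1, 2)))), Rational(529, 4)) = Add(Rational(1537, 4), Mul(2, I, Pow(5, Rational(1, 2))))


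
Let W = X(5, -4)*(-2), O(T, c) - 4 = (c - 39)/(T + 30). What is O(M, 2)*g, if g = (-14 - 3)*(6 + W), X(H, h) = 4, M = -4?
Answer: 1139/13 ≈ 87.615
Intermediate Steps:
O(T, c) = 4 + (-39 + c)/(30 + T) (O(T, c) = 4 + (c - 39)/(T + 30) = 4 + (-39 + c)/(30 + T))
W = -8 (W = 4*(-2) = -8)
g = 34 (g = (-14 - 3)*(6 - 8) = -17*(-2) = 34)
O(M, 2)*g = ((81 + 2 + 4*(-4))/(30 - 4))*34 = ((81 + 2 - 16)/26)*34 = ((1/26)*67)*34 = (67/26)*34 = 1139/13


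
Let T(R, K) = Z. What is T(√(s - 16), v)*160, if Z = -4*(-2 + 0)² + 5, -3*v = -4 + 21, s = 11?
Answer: -1760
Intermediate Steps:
v = -17/3 (v = -(-4 + 21)/3 = -⅓*17 = -17/3 ≈ -5.6667)
Z = -11 (Z = -4*(-2)² + 5 = -4*4 + 5 = -16 + 5 = -11)
T(R, K) = -11
T(√(s - 16), v)*160 = -11*160 = -1760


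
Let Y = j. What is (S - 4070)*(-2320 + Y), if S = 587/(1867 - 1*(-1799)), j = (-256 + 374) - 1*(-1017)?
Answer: 5893413035/1222 ≈ 4.8228e+6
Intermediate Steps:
j = 1135 (j = 118 + 1017 = 1135)
Y = 1135
S = 587/3666 (S = 587/(1867 + 1799) = 587/3666 ≈ 0.16012)
(S - 4070)*(-2320 + Y) = (587/3666 - 4070)*(-2320 + 1135) = -14920033/3666*(-1185) = 5893413035/1222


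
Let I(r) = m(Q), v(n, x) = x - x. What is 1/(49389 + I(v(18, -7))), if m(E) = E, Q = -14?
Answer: 1/49375 ≈ 2.0253e-5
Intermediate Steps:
v(n, x) = 0
I(r) = -14
1/(49389 + I(v(18, -7))) = 1/(49389 - 14) = 1/49375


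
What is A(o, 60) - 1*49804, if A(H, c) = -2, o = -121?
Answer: -49806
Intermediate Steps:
A(o, 60) - 1*49804 = -2 - 1*49804 = -2 - 49804 = -49806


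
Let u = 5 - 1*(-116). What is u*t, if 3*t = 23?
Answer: 2783/3 ≈ 927.67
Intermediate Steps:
t = 23/3 (t = (1/3)*23 = 23/3 ≈ 7.6667)
u = 121 (u = 5 + 116 = 121)
u*t = 121*(23/3) = 2783/3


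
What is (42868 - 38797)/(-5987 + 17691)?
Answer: 4071/11704 ≈ 0.34783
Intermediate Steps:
(42868 - 38797)/(-5987 + 17691) = 4071/11704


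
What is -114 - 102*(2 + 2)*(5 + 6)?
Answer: -4602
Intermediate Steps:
-114 - 102*(2 + 2)*(5 + 6) = -114 - 408*11 = -114 - 102*44 = -114 - 4488 = -4602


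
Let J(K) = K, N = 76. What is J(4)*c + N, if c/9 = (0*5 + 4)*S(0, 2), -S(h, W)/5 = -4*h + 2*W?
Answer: -2804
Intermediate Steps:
S(h, W) = -10*W + 20*h (S(h, W) = -5*(-4*h + 2*W) = -10*W + 20*h)
c = -720 (c = 9*((0*5 + 4)*(-10*2 + 20*0)) = 9*((0 + 4)*(-20 + 0)) = 9*(4*(-20)) = 9*(-80) = -720)
J(4)*c + N = 4*(-720) + 76 = -2880 + 76 = -2804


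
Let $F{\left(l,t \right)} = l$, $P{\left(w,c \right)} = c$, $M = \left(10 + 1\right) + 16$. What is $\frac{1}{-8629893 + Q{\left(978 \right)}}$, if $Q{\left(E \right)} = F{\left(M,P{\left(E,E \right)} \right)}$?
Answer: $- \frac{1}{8629866} \approx -1.1588 \cdot 10^{-7}$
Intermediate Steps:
$M = 27$ ($M = 11 + 16 = 27$)
$Q{\left(E \right)} = 27$
$\frac{1}{-8629893 + Q{\left(978 \right)}} = \frac{1}{-8629893 + 27} = \frac{1}{-8629866} = - \frac{1}{8629866}$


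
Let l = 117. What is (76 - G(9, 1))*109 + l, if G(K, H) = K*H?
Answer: 7420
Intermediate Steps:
G(K, H) = H*K
(76 - G(9, 1))*109 + l = (76 - 9)*109 + 117 = 67*109 + 117 = 7303 + 117 = 7420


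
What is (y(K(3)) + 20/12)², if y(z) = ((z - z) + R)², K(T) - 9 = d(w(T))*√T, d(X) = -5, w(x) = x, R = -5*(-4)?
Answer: 1452025/9 ≈ 1.6134e+5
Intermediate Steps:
R = 20
K(T) = 9 - 5*√T
y(z) = 400 (y(z) = ((z - z) + 20)² = (0 + 20)² = 20² = 400)
(y(K(3)) + 20/12)² = (400 + 20/12)² = (400 + 20*(1/12))² = (400 + 5/3)² = (1205/3)² = 1452025/9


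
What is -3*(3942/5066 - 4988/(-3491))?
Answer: -58546095/8842703 ≈ -6.6208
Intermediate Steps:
-3*(3942/5066 - 4988/(-3491)) = -3*(3942*(1/5066) - 4988*(-1/3491)) = -3*(1971/2533 + 4988/3491) = -3*19515365/8842703 = -58546095/8842703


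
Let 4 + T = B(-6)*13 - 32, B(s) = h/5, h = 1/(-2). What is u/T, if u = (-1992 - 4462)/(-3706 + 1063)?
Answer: -64540/985839 ≈ -0.065467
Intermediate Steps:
h = -½ ≈ -0.50000
u = 6454/2643 (u = -6454/(-2643) = -6454*(-1/2643) = 6454/2643 ≈ 2.4419)
B(s) = -⅒ (B(s) = -½/5 = -½*⅕ = -⅒)
T = -373/10 (T = -4 + (-⅒*13 - 32) = -4 + (-13/10 - 32) = -4 - 333/10 = -373/10 ≈ -37.300)
u/T = 6454/(2643*(-373/10)) = (6454/2643)*(-10/373) = -64540/985839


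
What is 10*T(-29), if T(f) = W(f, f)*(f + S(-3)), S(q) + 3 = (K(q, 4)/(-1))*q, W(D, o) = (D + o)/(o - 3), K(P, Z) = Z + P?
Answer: -4205/8 ≈ -525.63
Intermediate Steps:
K(P, Z) = P + Z
W(D, o) = (D + o)/(-3 + o)
S(q) = -3 + q*(-4 - q) (S(q) = -3 + ((q + 4)/(-1))*q = -3 + ((4 + q)*(-1))*q = -3 + (-4 - q)*q = -3 + q*(-4 - q))
T(f) = 2*f**2/(-3 + f) (T(f) = ((f + f)/(-3 + f))*(f + (-3 - 1*(-3)*(4 - 3))) = ((2*f)/(-3 + f))*(f + (-3 - 1*(-3)*1)) = (2*f/(-3 + f))*(f + (-3 + 3)) = (2*f/(-3 + f))*(f + 0) = (2*f/(-3 + f))*f = 2*f**2/(-3 + f))
10*T(-29) = 10*(2*(-29)**2/(-3 - 29)) = 10*(2*841/(-32)) = 10*(2*841*(-1/32)) = 10*(-841/16) = -4205/8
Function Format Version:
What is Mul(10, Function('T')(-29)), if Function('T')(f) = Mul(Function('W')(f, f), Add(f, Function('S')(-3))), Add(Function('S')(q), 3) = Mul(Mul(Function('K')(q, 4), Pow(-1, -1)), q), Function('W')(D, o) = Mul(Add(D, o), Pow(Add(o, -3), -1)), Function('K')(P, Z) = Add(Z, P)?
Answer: Rational(-4205, 8) ≈ -525.63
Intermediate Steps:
Function('K')(P, Z) = Add(P, Z)
Function('W')(D, o) = Mul(Pow(Add(-3, o), -1), Add(D, o)) (Function('W')(D, o) = Mul(Add(D, o), Pow(Add(-3, o), -1)) = Mul(Pow(Add(-3, o), -1), Add(D, o)))
Function('S')(q) = Add(-3, Mul(q, Add(-4, Mul(-1, q)))) (Function('S')(q) = Add(-3, Mul(Mul(Add(q, 4), Pow(-1, -1)), q)) = Add(-3, Mul(Mul(Add(4, q), -1), q)) = Add(-3, Mul(Add(-4, Mul(-1, q)), q)) = Add(-3, Mul(q, Add(-4, Mul(-1, q)))))
Function('T')(f) = Mul(2, Pow(f, 2), Pow(Add(-3, f), -1)) (Function('T')(f) = Mul(Mul(Pow(Add(-3, f), -1), Add(f, f)), Add(f, Add(-3, Mul(-1, -3, Add(4, -3))))) = Mul(Mul(Pow(Add(-3, f), -1), Mul(2, f)), Add(f, Add(-3, Mul(-1, -3, 1)))) = Mul(Mul(2, f, Pow(Add(-3, f), -1)), Add(f, Add(-3, 3))) = Mul(Mul(2, f, Pow(Add(-3, f), -1)), Add(f, 0)) = Mul(Mul(2, f, Pow(Add(-3, f), -1)), f) = Mul(2, Pow(f, 2), Pow(Add(-3, f), -1)))
Mul(10, Function('T')(-29)) = Mul(10, Mul(2, Pow(-29, 2), Pow(Add(-3, -29), -1))) = Mul(10, Mul(2, 841, Pow(-32, -1))) = Mul(10, Mul(2, 841, Rational(-1, 32))) = Mul(10, Rational(-841, 16)) = Rational(-4205, 8)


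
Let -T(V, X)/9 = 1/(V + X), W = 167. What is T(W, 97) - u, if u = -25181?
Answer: 2215925/88 ≈ 25181.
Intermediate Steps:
T(V, X) = -9/(V + X)
T(W, 97) - u = -9/(167 + 97) - 1*(-25181) = -9/264 + 25181 = -9*1/264 + 25181 = -3/88 + 25181 = 2215925/88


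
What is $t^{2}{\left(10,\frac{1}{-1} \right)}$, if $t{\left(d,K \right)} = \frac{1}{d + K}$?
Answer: $\frac{1}{81} \approx 0.012346$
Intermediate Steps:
$t{\left(d,K \right)} = \frac{1}{K + d}$
$t^{2}{\left(10,\frac{1}{-1} \right)} = \left(\frac{1}{\frac{1}{-1} + 10}\right)^{2} = \left(\frac{1}{-1 + 10}\right)^{2} = \left(\frac{1}{9}\right)^{2} = \frac{1}{81}$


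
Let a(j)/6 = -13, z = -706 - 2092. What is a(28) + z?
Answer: -2876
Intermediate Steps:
z = -2798
a(j) = -78 (a(j) = 6*(-13) = -78)
a(28) + z = -78 - 2798 = -2876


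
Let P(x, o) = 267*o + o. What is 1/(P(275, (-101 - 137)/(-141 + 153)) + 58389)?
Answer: 3/159221 ≈ 1.8842e-5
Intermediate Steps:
P(x, o) = 268*o
1/(P(275, (-101 - 137)/(-141 + 153)) + 58389) = 1/(268*((-101 - 137)/(-141 + 153)) + 58389) = 1/(268*(-238/12) + 58389) = 1/(268*(-238*1/12) + 58389) = 1/(268*(-119/6) + 58389) = 1/(-15946/3 + 58389) = 1/(159221/3) = 3/159221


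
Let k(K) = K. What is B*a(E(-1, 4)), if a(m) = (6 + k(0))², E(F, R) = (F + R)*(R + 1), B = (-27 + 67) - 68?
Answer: -1008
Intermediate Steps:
B = -28 (B = 40 - 68 = -28)
E(F, R) = (1 + R)*(F + R) (E(F, R) = (F + R)*(1 + R) = (1 + R)*(F + R))
a(m) = 36 (a(m) = (6 + 0)² = 6² = 36)
B*a(E(-1, 4)) = -28*36 = -1008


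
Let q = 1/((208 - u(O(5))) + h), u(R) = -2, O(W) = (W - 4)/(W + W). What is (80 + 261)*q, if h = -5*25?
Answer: 341/85 ≈ 4.0118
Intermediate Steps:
O(W) = (-4 + W)/(2*W) (O(W) = (-4 + W)/((2*W)) = (-4 + W)*(1/(2*W)) = (-4 + W)/(2*W))
h = -125
q = 1/85 (q = 1/((208 - 1*(-2)) - 125) = 1/((208 + 2) - 125) = 1/(210 - 125) = 1/85 ≈ 0.011765)
(80 + 261)*q = (80 + 261)*(1/85) = 341*(1/85) = 341/85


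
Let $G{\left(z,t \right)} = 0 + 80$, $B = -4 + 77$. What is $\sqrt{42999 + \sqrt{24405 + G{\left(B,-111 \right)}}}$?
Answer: $\sqrt{42999 + \sqrt{24485}} \approx 207.74$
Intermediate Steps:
$B = 73$
$G{\left(z,t \right)} = 80$
$\sqrt{42999 + \sqrt{24405 + G{\left(B,-111 \right)}}} = \sqrt{42999 + \sqrt{24405 + 80}} = \sqrt{42999 + \sqrt{24485}}$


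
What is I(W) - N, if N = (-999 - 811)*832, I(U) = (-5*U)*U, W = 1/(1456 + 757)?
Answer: 7375045924475/4897369 ≈ 1.5059e+6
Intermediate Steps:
W = 1/2213 ≈ 0.00045188
I(U) = -5*U²
N = -1505920 (N = -1810*832 = -1505920)
I(W) - N = -5*(1/2213)² - 1*(-1505920) = -5*1/4897369 + 1505920 = -5/4897369 + 1505920 = 7375045924475/4897369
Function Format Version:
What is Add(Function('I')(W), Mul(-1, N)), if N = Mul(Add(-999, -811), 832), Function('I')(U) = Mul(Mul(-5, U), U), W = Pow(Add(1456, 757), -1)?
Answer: Rational(7375045924475, 4897369) ≈ 1.5059e+6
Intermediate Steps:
W = Rational(1, 2213) (W = Pow(2213, -1) = Rational(1, 2213) ≈ 0.00045188)
Function('I')(U) = Mul(-5, Pow(U, 2))
N = -1505920 (N = Mul(-1810, 832) = -1505920)
Add(Function('I')(W), Mul(-1, N)) = Add(Mul(-5, Pow(Rational(1, 2213), 2)), Mul(-1, -1505920)) = Add(Mul(-5, Rational(1, 4897369)), 1505920) = Add(Rational(-5, 4897369), 1505920) = Rational(7375045924475, 4897369)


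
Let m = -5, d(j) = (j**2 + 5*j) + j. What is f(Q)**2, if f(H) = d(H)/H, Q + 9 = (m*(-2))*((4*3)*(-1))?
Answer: 15129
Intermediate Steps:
d(j) = j**2 + 6*j
Q = -129 (Q = -9 + (-5*(-2))*((4*3)*(-1)) = -9 + 10*(12*(-1)) = -9 + 10*(-12) = -9 - 120 = -129)
f(H) = 6 + H (f(H) = (H*(6 + H))/H = 6 + H)
f(Q)**2 = (6 - 129)**2 = (-123)**2 = 15129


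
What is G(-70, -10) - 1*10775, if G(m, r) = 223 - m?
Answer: -10482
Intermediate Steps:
G(-70, -10) - 1*10775 = (223 - 1*(-70)) - 1*10775 = (223 + 70) - 10775 = 293 - 10775 = -10482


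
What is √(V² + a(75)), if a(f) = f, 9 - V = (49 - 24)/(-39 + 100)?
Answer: 7*√11299/61 ≈ 12.198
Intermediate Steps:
V = 524/61 (V = 9 - (49 - 24)/(-39 + 100) = 9 - 25/61 = 524/61 ≈ 8.5902)
√(V² + a(75)) = √((524/61)² + 75) = √(274576/3721 + 75) = √(553651/3721) = 7*√11299/61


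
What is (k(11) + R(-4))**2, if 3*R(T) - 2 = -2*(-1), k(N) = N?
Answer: 1369/9 ≈ 152.11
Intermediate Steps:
R(T) = 4/3 (R(T) = 2/3 + (-2*(-1))/3 = 2/3 + (1/3)*2 = 2/3 + 2/3 = 4/3)
(k(11) + R(-4))**2 = (11 + 4/3)**2 = (37/3)**2 = 1369/9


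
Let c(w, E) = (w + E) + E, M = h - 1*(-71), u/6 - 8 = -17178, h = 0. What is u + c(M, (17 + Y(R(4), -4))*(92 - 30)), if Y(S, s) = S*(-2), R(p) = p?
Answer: -101833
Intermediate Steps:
Y(S, s) = -2*S
u = -103020 (u = 48 + 6*(-17178) = 48 - 103068 = -103020)
M = 71 (M = 0 - 1*(-71) = 0 + 71 = 71)
c(w, E) = w + 2*E (c(w, E) = (E + w) + E = w + 2*E)
u + c(M, (17 + Y(R(4), -4))*(92 - 30)) = -103020 + (71 + 2*((17 - 2*4)*(92 - 30))) = -103020 + (71 + 2*((17 - 8)*62)) = -103020 + (71 + 2*(9*62)) = -103020 + (71 + 2*558) = -103020 + (71 + 1116) = -103020 + 1187 = -101833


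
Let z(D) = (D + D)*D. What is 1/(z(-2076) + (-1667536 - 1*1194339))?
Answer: 1/5757677 ≈ 1.7368e-7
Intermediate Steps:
z(D) = 2*D² (z(D) = (2*D)*D = 2*D²)
1/(z(-2076) + (-1667536 - 1*1194339)) = 1/(2*(-2076)² + (-1667536 - 1*1194339)) = 1/(2*4309776 + (-1667536 - 1194339)) = 1/(8619552 - 2861875) = 1/5757677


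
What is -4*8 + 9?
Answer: -23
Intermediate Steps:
-4*8 + 9 = -32 + 9 = -23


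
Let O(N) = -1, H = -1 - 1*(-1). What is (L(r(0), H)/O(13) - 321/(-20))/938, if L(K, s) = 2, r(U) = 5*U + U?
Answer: 281/18760 ≈ 0.014979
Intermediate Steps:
H = 0 (H = -1 + 1 = 0)
r(U) = 6*U
(L(r(0), H)/O(13) - 321/(-20))/938 = (2/(-1) - 321/(-20))/938 = (2*(-1) - 321*(-1/20))*(1/938) = (-2 + 321/20)*(1/938) = (281/20)*(1/938) = 281/18760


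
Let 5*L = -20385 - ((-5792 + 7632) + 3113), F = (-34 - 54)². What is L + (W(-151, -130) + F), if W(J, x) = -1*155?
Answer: 12607/5 ≈ 2521.4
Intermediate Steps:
W(J, x) = -155
F = 7744 (F = (-88)² = 7744)
L = -25338/5 (L = (-20385 - ((-5792 + 7632) + 3113))/5 = (-20385 - (1840 + 3113))/5 = (-20385 - 1*4953)/5 = (-20385 - 4953)/5 = (⅕)*(-25338) = -25338/5 ≈ -5067.6)
L + (W(-151, -130) + F) = -25338/5 + (-155 + 7744) = -25338/5 + 7589 = 12607/5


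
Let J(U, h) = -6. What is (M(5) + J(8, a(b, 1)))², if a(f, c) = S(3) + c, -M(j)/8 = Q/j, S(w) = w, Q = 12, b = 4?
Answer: 15876/25 ≈ 635.04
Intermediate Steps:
M(j) = -96/j
a(f, c) = 3 + c
(M(5) + J(8, a(b, 1)))² = (-96/5 - 6)² = (-126/5)² = 15876/25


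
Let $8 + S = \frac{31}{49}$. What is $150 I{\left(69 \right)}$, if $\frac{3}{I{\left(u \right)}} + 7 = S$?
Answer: $- \frac{11025}{352} \approx -31.321$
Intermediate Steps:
$S = - \frac{361}{49}$ ($S = -8 + \frac{31}{49} = - \frac{361}{49} \approx -7.3673$)
$I{\left(u \right)} = - \frac{147}{704}$ ($I{\left(u \right)} = \frac{3}{-7 - \frac{361}{49}} = \frac{3}{- \frac{704}{49}} = 3 \left(- \frac{49}{704}\right) = - \frac{147}{704}$)
$150 I{\left(69 \right)} = 150 \left(- \frac{147}{704}\right) = - \frac{11025}{352}$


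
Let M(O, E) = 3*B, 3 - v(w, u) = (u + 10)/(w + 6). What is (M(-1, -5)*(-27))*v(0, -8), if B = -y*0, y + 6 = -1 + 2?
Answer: 0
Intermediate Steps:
y = -5 (y = -6 + (-1 + 2) = -6 + 1 = -5)
B = 0 (B = -1*(-5)*0 = 5*0 = 0)
v(w, u) = 3 - (10 + u)/(6 + w) (v(w, u) = 3 - (u + 10)/(w + 6) = 3 - (10 + u)/(6 + w))
M(O, E) = 0 (M(O, E) = 3*0 = 0)
(M(-1, -5)*(-27))*v(0, -8) = (0*(-27))*((8 - 1*(-8) + 3*0)/(6 + 0)) = 0*((8 + 8 + 0)/6) = 0*((⅙)*16) = 0*(8/3) = 0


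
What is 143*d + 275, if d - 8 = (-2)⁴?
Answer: 3707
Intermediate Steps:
d = 24 (d = 8 + (-2)⁴ = 8 + 16 = 24)
143*d + 275 = 143*24 + 275 = 3432 + 275 = 3707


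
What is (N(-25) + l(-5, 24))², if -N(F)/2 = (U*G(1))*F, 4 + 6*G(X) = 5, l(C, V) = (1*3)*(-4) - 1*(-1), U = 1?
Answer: 64/9 ≈ 7.1111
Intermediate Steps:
l(C, V) = -11 (l(C, V) = 3*(-4) + 1 = -12 + 1 = -11)
G(X) = ⅙ (G(X) = -⅔ + (⅙)*5 = -⅔ + ⅚ = ⅙)
N(F) = -F/3 (N(F) = -2*1*(⅙)*F = -F/3)
(N(-25) + l(-5, 24))² = (-⅓*(-25) - 11)² = (25/3 - 11)² = (-8/3)² = 64/9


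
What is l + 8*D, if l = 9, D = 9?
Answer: 81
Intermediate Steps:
l + 8*D = 9 + 8*9 = 9 + 72 = 81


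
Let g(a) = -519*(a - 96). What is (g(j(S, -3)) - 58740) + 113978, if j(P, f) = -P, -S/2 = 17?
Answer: 87416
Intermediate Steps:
S = -34 (S = -2*17 = -34)
g(a) = 49824 - 519*a (g(a) = -519*(-96 + a) = 49824 - 519*a)
(g(j(S, -3)) - 58740) + 113978 = ((49824 - (-519)*(-34)) - 58740) + 113978 = ((49824 - 519*34) - 58740) + 113978 = ((49824 - 17646) - 58740) + 113978 = (32178 - 58740) + 113978 = -26562 + 113978 = 87416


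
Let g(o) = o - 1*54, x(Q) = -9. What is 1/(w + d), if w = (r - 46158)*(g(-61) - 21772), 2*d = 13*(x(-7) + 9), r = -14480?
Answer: 1/1327183906 ≈ 7.5348e-10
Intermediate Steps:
g(o) = -54 + o (g(o) = o - 54 = -54 + o)
d = 0 (d = (13*(-9 + 9))/2 = (13*0)/2 = (½)*0 = 0)
w = 1327183906 (w = (-14480 - 46158)*((-54 - 61) - 21772) = -60638*(-115 - 21772) = -60638*(-21887) = 1327183906)
1/(w + d) = 1/(1327183906 + 0) = 1/1327183906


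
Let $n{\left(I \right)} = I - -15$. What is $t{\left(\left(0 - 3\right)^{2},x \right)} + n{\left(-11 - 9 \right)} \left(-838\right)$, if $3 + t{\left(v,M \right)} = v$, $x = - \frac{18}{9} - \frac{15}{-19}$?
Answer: $4196$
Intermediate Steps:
$n{\left(I \right)} = 15 + I$ ($n{\left(I \right)} = I + 15 = 15 + I$)
$x = - \frac{23}{19}$ ($x = \left(-18\right) \frac{1}{9} - - \frac{15}{19} = -2 + \frac{15}{19} = - \frac{23}{19} \approx -1.2105$)
$t{\left(v,M \right)} = -3 + v$
$t{\left(\left(0 - 3\right)^{2},x \right)} + n{\left(-11 - 9 \right)} \left(-838\right) = \left(-3 + \left(0 - 3\right)^{2}\right) + \left(15 - 20\right) \left(-838\right) = \left(-3 + \left(-3\right)^{2}\right) + \left(15 - 20\right) \left(-838\right) = \left(-3 + 9\right) + \left(15 - 20\right) \left(-838\right) = 6 - -4190 = 6 + 4190 = 4196$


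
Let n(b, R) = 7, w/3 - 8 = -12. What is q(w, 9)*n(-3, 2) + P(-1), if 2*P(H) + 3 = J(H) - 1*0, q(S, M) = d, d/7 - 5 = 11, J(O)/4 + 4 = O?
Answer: 1545/2 ≈ 772.50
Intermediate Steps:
w = -12 (w = 24 + 3*(-12) = 24 - 36 = -12)
J(O) = -16 + 4*O
d = 112 (d = 35 + 7*11 = 35 + 77 = 112)
q(S, M) = 112
P(H) = -19/2 + 2*H (P(H) = -3/2 + ((-16 + 4*H) - 1*0)/2 = -3/2 + ((-16 + 4*H) + 0)/2 = -3/2 + (-16 + 4*H)/2 = -3/2 + (-8 + 2*H) = -19/2 + 2*H)
q(w, 9)*n(-3, 2) + P(-1) = 112*7 + (-19/2 + 2*(-1)) = 784 + (-19/2 - 2) = 784 - 23/2 = 1545/2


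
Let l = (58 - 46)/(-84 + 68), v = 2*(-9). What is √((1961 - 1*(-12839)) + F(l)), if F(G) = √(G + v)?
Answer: √(59200 + 10*I*√3)/2 ≈ 121.66 + 0.017797*I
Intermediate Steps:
v = -18
l = -¾ (l = 12/(-16) = 12*(-1/16) = -¾ ≈ -0.75000)
F(G) = √(-18 + G) (F(G) = √(G - 18) = √(-18 + G))
√((1961 - 1*(-12839)) + F(l)) = √((1961 - 1*(-12839)) + √(-18 - ¾)) = √((1961 + 12839) + √(-75/4)) = √(14800 + 5*I*√3/2)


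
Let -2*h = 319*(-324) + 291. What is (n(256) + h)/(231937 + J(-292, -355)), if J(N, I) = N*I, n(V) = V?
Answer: 103577/671194 ≈ 0.15432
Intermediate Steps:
h = 103065/2 (h = -(319*(-324) + 291)/2 = -(-103356 + 291)/2 = -1/2*(-103065) = 103065/2 ≈ 51533.)
J(N, I) = I*N
(n(256) + h)/(231937 + J(-292, -355)) = (256 + 103065/2)/(231937 - 355*(-292)) = 103577/(2*(231937 + 103660)) = (103577/2)/335597 = (103577/2)*(1/335597) = 103577/671194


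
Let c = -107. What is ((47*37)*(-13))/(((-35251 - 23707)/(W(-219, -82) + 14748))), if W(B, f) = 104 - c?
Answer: 338178113/58958 ≈ 5735.9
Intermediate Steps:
W(B, f) = 211 (W(B, f) = 104 - 1*(-107) = 104 + 107 = 211)
((47*37)*(-13))/(((-35251 - 23707)/(W(-219, -82) + 14748))) = ((47*37)*(-13))/(((-35251 - 23707)/(211 + 14748))) = (1739*(-13))/((-58958/14959)) = -22607/((-58958*1/14959)) = -22607/(-58958/14959) = -22607*(-14959/58958) = 338178113/58958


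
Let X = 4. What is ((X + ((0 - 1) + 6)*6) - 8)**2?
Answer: 676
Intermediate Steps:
((X + ((0 - 1) + 6)*6) - 8)**2 = ((4 + ((0 - 1) + 6)*6) - 8)**2 = ((4 + (-1 + 6)*6) - 8)**2 = ((4 + 5*6) - 8)**2 = ((4 + 30) - 8)**2 = (34 - 8)**2 = 26**2 = 676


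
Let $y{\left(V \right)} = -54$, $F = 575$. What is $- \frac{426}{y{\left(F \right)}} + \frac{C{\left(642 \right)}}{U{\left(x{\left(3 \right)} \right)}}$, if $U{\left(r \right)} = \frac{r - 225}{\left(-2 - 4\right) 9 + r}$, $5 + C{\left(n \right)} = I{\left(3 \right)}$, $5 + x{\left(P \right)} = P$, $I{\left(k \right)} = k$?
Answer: $\frac{15109}{2043} \approx 7.3955$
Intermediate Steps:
$x{\left(P \right)} = -5 + P$
$C{\left(n \right)} = -2$ ($C{\left(n \right)} = -5 + 3 = -2$)
$U{\left(r \right)} = \frac{-225 + r}{-54 + r}$ ($U{\left(r \right)} = \frac{-225 + r}{\left(-6\right) 9 + r} = \frac{-225 + r}{-54 + r}$)
$- \frac{426}{y{\left(F \right)}} + \frac{C{\left(642 \right)}}{U{\left(x{\left(3 \right)} \right)}} = - \frac{426}{-54} - \frac{2}{\frac{1}{-54 + \left(-5 + 3\right)} \left(-225 + \left(-5 + 3\right)\right)} = \left(-426\right) \left(- \frac{1}{54}\right) - \frac{2}{\frac{1}{-54 - 2} \left(-225 - 2\right)} = \frac{71}{9} - \frac{2}{\frac{1}{-56} \left(-227\right)} = \frac{71}{9} - \frac{2}{\left(- \frac{1}{56}\right) \left(-227\right)} = \frac{71}{9} - \frac{2}{\frac{227}{56}} = \frac{71}{9} - \frac{112}{227} = \frac{15109}{2043}$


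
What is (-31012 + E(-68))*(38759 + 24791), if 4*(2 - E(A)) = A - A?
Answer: -1970685500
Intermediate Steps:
E(A) = 2 (E(A) = 2 - (A - A)/4 = 2 - ¼*0 = 2 + 0 = 2)
(-31012 + E(-68))*(38759 + 24791) = (-31012 + 2)*(38759 + 24791) = -31010*63550 = -1970685500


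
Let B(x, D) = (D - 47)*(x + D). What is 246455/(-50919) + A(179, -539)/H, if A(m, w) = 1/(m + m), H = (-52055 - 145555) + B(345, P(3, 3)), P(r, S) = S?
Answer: -569281745803/117616835268 ≈ -4.8401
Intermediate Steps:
B(x, D) = (-47 + D)*(D + x)
H = -212922 (H = (-52055 - 145555) + (3² - 47*3 - 47*345 + 3*345) = -197610 + (9 - 141 - 16215 + 1035) = -197610 - 15312 = -212922)
A(m, w) = 1/(2*m)
246455/(-50919) + A(179, -539)/H = 246455/(-50919) + ((½)/179)/(-212922) = 246455*(-1/50919) + ((½)*(1/179))*(-1/212922) = -22405/4629 + (1/358)*(-1/212922) = -22405/4629 - 1/76226076 = -569281745803/117616835268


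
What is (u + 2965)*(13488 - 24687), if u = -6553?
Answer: 40182012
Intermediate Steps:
(u + 2965)*(13488 - 24687) = (-6553 + 2965)*(13488 - 24687) = -3588*(-11199) = 40182012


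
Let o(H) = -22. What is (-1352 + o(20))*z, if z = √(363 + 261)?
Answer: -5496*√39 ≈ -34323.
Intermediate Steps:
z = 4*√39 (z = √624 = 4*√39 ≈ 24.980)
(-1352 + o(20))*z = (-1352 - 22)*(4*√39) = -5496*√39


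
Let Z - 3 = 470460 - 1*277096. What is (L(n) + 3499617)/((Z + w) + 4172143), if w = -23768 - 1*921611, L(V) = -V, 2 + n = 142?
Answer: 3499477/3420131 ≈ 1.0232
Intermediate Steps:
n = 140 (n = -2 + 142 = 140)
Z = 193367 (Z = 3 + (470460 - 1*277096) = 3 + (470460 - 277096) = 3 + 193364 = 193367)
w = -945379 (w = -23768 - 921611 = -945379)
(L(n) + 3499617)/((Z + w) + 4172143) = (-1*140 + 3499617)/((193367 - 945379) + 4172143) = (-140 + 3499617)/(-752012 + 4172143) = 3499477/3420131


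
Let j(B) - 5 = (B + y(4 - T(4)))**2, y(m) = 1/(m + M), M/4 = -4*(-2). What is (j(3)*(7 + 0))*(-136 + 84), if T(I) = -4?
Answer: -2060331/400 ≈ -5150.8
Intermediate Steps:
M = 32 (M = 4*(-4*(-2)) = 4*8 = 32)
y(m) = 1/(32 + m) (y(m) = 1/(m + 32) = 1/(32 + m))
j(B) = 5 + (1/40 + B)**2 (j(B) = 5 + (B + 1/(32 + (4 - 1*(-4))))**2 = 5 + (B + 1/(32 + (4 + 4)))**2 = 5 + (B + 1/(32 + 8))**2 = 5 + (B + 1/40)**2 = 5 + (1/40 + B)**2)
(j(3)*(7 + 0))*(-136 + 84) = ((5 + (1 + 40*3)**2/1600)*(7 + 0))*(-136 + 84) = ((5 + (1 + 120)**2/1600)*7)*(-52) = ((5 + (1/1600)*121**2)*7)*(-52) = ((5 + (1/1600)*14641)*7)*(-52) = ((5 + 14641/1600)*7)*(-52) = ((22641/1600)*7)*(-52) = (158487/1600)*(-52) = -2060331/400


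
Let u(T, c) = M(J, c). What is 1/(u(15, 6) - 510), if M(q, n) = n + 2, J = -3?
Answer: -1/502 ≈ -0.0019920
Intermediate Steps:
M(q, n) = 2 + n
u(T, c) = 2 + c
1/(u(15, 6) - 510) = 1/((2 + 6) - 510) = 1/(8 - 510) = 1/(-502) = -1/502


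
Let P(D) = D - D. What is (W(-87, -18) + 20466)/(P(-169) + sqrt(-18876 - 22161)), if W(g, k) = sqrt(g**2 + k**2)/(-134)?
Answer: I*sqrt(41037)*(-914148 + sqrt(877))/1832986 ≈ -101.03*I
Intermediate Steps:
P(D) = 0
W(g, k) = -sqrt(g**2 + k**2)/134 (W(g, k) = sqrt(g**2 + k**2)*(-1/134) = -sqrt(g**2 + k**2)/134)
(W(-87, -18) + 20466)/(P(-169) + sqrt(-18876 - 22161)) = (-sqrt((-87)**2 + (-18)**2)/134 + 20466)/(0 + sqrt(-18876 - 22161)) = (-sqrt(7569 + 324)/134 + 20466)/(0 + sqrt(-41037)) = (-3*sqrt(877)/134 + 20466)/(0 + I*sqrt(41037)) = (-3*sqrt(877)/134 + 20466)/((I*sqrt(41037))) = (-3*sqrt(877)/134 + 20466)*(-I*sqrt(41037)/41037) = (20466 - 3*sqrt(877)/134)*(-I*sqrt(41037)/41037) = -I*sqrt(41037)*(20466 - 3*sqrt(877)/134)/41037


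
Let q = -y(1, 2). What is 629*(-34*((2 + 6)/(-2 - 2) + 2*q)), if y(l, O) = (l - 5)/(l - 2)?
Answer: 213860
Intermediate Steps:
y(l, O) = (-5 + l)/(-2 + l)
q = -4 (q = -(-5 + 1)/(-2 + 1) = -(-4)/(-1) = -(-1)*(-4) = -1*4 = -4)
629*(-34*((2 + 6)/(-2 - 2) + 2*q)) = 629*(-34*((2 + 6)/(-2 - 2) + 2*(-4))) = 629*(-34*(8/(-4) - 8)) = 629*(-34*(8*(-1/4) - 8)) = 629*(-34*(-2 - 8)) = 629*(-34*(-10)) = 629*340 = 213860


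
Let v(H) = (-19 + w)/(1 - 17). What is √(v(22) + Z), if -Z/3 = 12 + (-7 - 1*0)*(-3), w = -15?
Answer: 5*I*√62/4 ≈ 9.8425*I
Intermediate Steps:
v(H) = 17/8 (v(H) = (-19 - 15)/(1 - 17) = -34/(-16) = -34*(-1/16) = 17/8)
Z = -99 (Z = -3*(12 + (-7 - 1*0)*(-3)) = -3*(12 + (-7 + 0)*(-3)) = -3*(12 - 7*(-3)) = -3*(12 + 21) = -3*33 = -99)
√(v(22) + Z) = √(17/8 - 99) = √(-775/8) = 5*I*√62/4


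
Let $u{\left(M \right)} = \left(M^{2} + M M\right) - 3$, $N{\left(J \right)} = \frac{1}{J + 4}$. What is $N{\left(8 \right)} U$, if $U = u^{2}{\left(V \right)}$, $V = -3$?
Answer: $\frac{75}{4} \approx 18.75$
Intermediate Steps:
$N{\left(J \right)} = \frac{1}{4 + J}$
$u{\left(M \right)} = -3 + 2 M^{2}$ ($u{\left(M \right)} = \left(M^{2} + M^{2}\right) - 3 = 2 M^{2} - 3 = -3 + 2 M^{2}$)
$U = 225$ ($U = \left(-3 + 2 \left(-3\right)^{2}\right)^{2} = \left(-3 + 2 \cdot 9\right)^{2} = \left(-3 + 18\right)^{2} = 15^{2} = 225$)
$N{\left(8 \right)} U = \frac{1}{4 + 8} \cdot 225 = \frac{1}{12} \cdot 225 = \frac{75}{4}$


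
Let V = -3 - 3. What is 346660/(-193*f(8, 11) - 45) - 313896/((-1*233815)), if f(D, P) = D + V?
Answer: -80919018724/100774265 ≈ -802.97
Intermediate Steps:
V = -6
f(D, P) = -6 + D (f(D, P) = D - 6 = -6 + D)
346660/(-193*f(8, 11) - 45) - 313896/((-1*233815)) = 346660/(-193*(-6 + 8) - 45) - 313896/((-1*233815)) = 346660/(-193*2 - 45) - 313896/(-233815) = 346660/(-386 - 45) - 313896*(-1/233815) = 346660/(-431) + 313896/233815 = 346660*(-1/431) + 313896/233815 = -346660/431 + 313896/233815 = -80919018724/100774265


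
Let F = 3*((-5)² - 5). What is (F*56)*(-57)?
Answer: -191520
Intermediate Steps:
F = 60 (F = 3*(25 - 5) = 3*20 = 60)
(F*56)*(-57) = (60*56)*(-57) = 3360*(-57) = -191520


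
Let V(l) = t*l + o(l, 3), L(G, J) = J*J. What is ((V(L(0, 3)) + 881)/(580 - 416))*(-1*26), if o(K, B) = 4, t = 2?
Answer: -11739/82 ≈ -143.16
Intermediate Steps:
L(G, J) = J²
V(l) = 4 + 2*l (V(l) = 2*l + 4 = 4 + 2*l)
((V(L(0, 3)) + 881)/(580 - 416))*(-1*26) = (((4 + 2*3²) + 881)/(580 - 416))*(-1*26) = (((4 + 2*9) + 881)/164)*(-26) = (((4 + 18) + 881)*(1/164))*(-26) = ((22 + 881)*(1/164))*(-26) = (903*(1/164))*(-26) = (903/164)*(-26) = -11739/82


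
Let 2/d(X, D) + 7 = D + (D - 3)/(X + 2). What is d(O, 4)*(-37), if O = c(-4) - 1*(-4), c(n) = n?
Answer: 148/5 ≈ 29.600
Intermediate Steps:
O = 0 (O = -4 - 1*(-4) = -4 + 4 = 0)
d(X, D) = 2/(-7 + D + (-3 + D)/(2 + X)) (d(X, D) = 2/(-7 + (D + (D - 3)/(X + 2))) = 2/(-7 + (D + (-3 + D)/(2 + X))) = 2/(-7 + D + (-3 + D)/(2 + X)))
d(O, 4)*(-37) = (2*(2 + 0)/(-17 - 7*0 + 3*4 + 4*0))*(-37) = (2*2/(-17 + 0 + 12 + 0))*(-37) = (2*2/(-5))*(-37) = (2*(-1/5)*2)*(-37) = -4/5*(-37) = 148/5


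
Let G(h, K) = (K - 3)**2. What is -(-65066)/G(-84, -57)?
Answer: 32533/1800 ≈ 18.074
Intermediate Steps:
G(h, K) = (-3 + K)**2
-(-65066)/G(-84, -57) = -(-65066)/((-3 - 57)**2) = -(-65066)/((-60)**2) = -(-65066)/3600 = -1*(-32533/1800) = 32533/1800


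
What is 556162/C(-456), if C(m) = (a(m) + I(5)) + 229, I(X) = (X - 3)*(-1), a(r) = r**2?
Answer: 12934/4841 ≈ 2.6718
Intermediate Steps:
I(X) = 3 - X (I(X) = (-3 + X)*(-1) = 3 - X)
C(m) = 227 + m**2 (C(m) = (m**2 + (3 - 1*5)) + 229 = (m**2 + (3 - 5)) + 229 = (m**2 - 2) + 229 = (-2 + m**2) + 229 = 227 + m**2)
556162/C(-456) = 556162/(227 + (-456)**2) = 556162/(227 + 207936) = 556162/208163 = 556162*(1/208163) = 12934/4841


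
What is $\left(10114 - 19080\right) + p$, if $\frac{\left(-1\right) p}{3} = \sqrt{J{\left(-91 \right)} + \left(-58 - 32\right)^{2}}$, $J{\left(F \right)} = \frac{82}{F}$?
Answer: $-8966 - \frac{3 \sqrt{67068638}}{91} \approx -9236.0$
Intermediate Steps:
$p = - \frac{3 \sqrt{67068638}}{91}$ ($p = - 3 \sqrt{\frac{82}{-91} + \left(-58 - 32\right)^{2}} = - 3 \sqrt{82 \left(- \frac{1}{91}\right) + \left(-90\right)^{2}} = - 3 \sqrt{- \frac{82}{91} + 8100} = - 3 \sqrt{\frac{737018}{91}} = - 3 \frac{\sqrt{67068638}}{91} = - \frac{3 \sqrt{67068638}}{91} \approx -269.98$)
$\left(10114 - 19080\right) + p = \left(10114 - 19080\right) - \frac{3 \sqrt{67068638}}{91} = -8966 - \frac{3 \sqrt{67068638}}{91}$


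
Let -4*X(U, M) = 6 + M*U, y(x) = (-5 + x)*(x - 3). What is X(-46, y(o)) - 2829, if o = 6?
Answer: -2796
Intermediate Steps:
y(x) = (-5 + x)*(-3 + x)
X(U, M) = -3/2 - M*U/4 (X(U, M) = -(6 + M*U)/4 = -3/2 - M*U/4)
X(-46, y(o)) - 2829 = (-3/2 - 1/4*(15 + 6**2 - 8*6)*(-46)) - 2829 = (-3/2 - 1/4*(15 + 36 - 48)*(-46)) - 2829 = (-3/2 - 1/4*3*(-46)) - 2829 = (-3/2 + 69/2) - 2829 = 33 - 2829 = -2796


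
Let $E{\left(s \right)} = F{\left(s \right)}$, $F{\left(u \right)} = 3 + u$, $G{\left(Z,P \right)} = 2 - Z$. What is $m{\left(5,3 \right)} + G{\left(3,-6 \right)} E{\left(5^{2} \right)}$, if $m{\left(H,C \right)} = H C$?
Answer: $-13$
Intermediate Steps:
$m{\left(H,C \right)} = C H$
$E{\left(s \right)} = 3 + s$
$m{\left(5,3 \right)} + G{\left(3,-6 \right)} E{\left(5^{2} \right)} = 3 \cdot 5 + \left(2 - 3\right) \left(3 + 5^{2}\right) = 15 + \left(2 - 3\right) \left(3 + 25\right) = 15 - 28 = -13$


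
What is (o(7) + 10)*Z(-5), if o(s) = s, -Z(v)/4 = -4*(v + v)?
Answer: -2720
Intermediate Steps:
Z(v) = 32*v (Z(v) = -(-16)*(v + v) = -(-16)*2*v = -(-32)*v = 32*v)
(o(7) + 10)*Z(-5) = (7 + 10)*(32*(-5)) = 17*(-160) = -2720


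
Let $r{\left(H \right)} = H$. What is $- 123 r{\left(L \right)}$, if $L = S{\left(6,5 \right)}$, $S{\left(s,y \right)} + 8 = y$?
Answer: $369$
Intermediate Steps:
$S{\left(s,y \right)} = -8 + y$
$L = -3$ ($L = -8 + 5 = -3$)
$- 123 r{\left(L \right)} = \left(-123\right) \left(-3\right) = 369$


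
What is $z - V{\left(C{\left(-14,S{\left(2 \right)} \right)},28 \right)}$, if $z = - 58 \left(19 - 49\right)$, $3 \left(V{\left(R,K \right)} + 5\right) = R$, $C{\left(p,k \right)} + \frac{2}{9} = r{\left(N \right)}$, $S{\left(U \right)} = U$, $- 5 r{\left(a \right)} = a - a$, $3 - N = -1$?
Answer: $\frac{47117}{27} \approx 1745.1$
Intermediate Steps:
$N = 4$ ($N = 3 - -1 = 3 + 1 = 4$)
$r{\left(a \right)} = 0$ ($r{\left(a \right)} = - \frac{a - a}{5} = \left(- \frac{1}{5}\right) 0 = 0$)
$C{\left(p,k \right)} = - \frac{2}{9}$ ($C{\left(p,k \right)} = - \frac{2}{9} + 0 = - \frac{2}{9}$)
$V{\left(R,K \right)} = -5 + \frac{R}{3}$
$z = 1740$ ($z = \left(-58\right) \left(-30\right) = 1740$)
$z - V{\left(C{\left(-14,S{\left(2 \right)} \right)},28 \right)} = 1740 - \left(-5 + \frac{1}{3} \left(- \frac{2}{9}\right)\right) = 1740 - \left(-5 - \frac{2}{27}\right) = 1740 - - \frac{137}{27} = 1740 + \frac{137}{27} = \frac{47117}{27}$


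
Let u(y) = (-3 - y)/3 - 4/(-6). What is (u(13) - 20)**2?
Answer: 5476/9 ≈ 608.44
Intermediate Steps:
u(y) = -1/3 - y/3 (u(y) = (-3 - y)*(1/3) - 4*(-1/6) = (-1 - y/3) + 2/3 = -1/3 - y/3)
(u(13) - 20)**2 = ((-1/3 - 1/3*13) - 20)**2 = ((-1/3 - 13/3) - 20)**2 = (-14/3 - 20)**2 = (-74/3)**2 = 5476/9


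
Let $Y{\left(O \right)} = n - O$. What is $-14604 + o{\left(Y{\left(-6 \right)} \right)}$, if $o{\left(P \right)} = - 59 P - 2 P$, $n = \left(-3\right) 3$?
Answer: $-14421$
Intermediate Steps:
$n = -9$
$Y{\left(O \right)} = -9 - O$
$o{\left(P \right)} = - 61 P$
$-14604 + o{\left(Y{\left(-6 \right)} \right)} = -14604 - 61 \left(-9 - -6\right) = -14604 - 61 \left(-9 + 6\right) = -14604 - -183 = -14604 + 183 = -14421$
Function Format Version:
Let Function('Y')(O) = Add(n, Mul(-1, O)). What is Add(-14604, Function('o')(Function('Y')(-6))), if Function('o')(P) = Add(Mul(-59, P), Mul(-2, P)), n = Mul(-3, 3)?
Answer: -14421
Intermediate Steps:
n = -9
Function('Y')(O) = Add(-9, Mul(-1, O))
Function('o')(P) = Mul(-61, P)
Add(-14604, Function('o')(Function('Y')(-6))) = Add(-14604, Mul(-61, Add(-9, Mul(-1, -6)))) = Add(-14604, Mul(-61, Add(-9, 6))) = Add(-14604, Mul(-61, -3)) = Add(-14604, 183) = -14421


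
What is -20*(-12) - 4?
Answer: 236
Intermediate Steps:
-20*(-12) - 4 = 240 - 4 = 236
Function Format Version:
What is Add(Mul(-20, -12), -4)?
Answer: 236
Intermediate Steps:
Add(Mul(-20, -12), -4) = Add(240, -4) = 236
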